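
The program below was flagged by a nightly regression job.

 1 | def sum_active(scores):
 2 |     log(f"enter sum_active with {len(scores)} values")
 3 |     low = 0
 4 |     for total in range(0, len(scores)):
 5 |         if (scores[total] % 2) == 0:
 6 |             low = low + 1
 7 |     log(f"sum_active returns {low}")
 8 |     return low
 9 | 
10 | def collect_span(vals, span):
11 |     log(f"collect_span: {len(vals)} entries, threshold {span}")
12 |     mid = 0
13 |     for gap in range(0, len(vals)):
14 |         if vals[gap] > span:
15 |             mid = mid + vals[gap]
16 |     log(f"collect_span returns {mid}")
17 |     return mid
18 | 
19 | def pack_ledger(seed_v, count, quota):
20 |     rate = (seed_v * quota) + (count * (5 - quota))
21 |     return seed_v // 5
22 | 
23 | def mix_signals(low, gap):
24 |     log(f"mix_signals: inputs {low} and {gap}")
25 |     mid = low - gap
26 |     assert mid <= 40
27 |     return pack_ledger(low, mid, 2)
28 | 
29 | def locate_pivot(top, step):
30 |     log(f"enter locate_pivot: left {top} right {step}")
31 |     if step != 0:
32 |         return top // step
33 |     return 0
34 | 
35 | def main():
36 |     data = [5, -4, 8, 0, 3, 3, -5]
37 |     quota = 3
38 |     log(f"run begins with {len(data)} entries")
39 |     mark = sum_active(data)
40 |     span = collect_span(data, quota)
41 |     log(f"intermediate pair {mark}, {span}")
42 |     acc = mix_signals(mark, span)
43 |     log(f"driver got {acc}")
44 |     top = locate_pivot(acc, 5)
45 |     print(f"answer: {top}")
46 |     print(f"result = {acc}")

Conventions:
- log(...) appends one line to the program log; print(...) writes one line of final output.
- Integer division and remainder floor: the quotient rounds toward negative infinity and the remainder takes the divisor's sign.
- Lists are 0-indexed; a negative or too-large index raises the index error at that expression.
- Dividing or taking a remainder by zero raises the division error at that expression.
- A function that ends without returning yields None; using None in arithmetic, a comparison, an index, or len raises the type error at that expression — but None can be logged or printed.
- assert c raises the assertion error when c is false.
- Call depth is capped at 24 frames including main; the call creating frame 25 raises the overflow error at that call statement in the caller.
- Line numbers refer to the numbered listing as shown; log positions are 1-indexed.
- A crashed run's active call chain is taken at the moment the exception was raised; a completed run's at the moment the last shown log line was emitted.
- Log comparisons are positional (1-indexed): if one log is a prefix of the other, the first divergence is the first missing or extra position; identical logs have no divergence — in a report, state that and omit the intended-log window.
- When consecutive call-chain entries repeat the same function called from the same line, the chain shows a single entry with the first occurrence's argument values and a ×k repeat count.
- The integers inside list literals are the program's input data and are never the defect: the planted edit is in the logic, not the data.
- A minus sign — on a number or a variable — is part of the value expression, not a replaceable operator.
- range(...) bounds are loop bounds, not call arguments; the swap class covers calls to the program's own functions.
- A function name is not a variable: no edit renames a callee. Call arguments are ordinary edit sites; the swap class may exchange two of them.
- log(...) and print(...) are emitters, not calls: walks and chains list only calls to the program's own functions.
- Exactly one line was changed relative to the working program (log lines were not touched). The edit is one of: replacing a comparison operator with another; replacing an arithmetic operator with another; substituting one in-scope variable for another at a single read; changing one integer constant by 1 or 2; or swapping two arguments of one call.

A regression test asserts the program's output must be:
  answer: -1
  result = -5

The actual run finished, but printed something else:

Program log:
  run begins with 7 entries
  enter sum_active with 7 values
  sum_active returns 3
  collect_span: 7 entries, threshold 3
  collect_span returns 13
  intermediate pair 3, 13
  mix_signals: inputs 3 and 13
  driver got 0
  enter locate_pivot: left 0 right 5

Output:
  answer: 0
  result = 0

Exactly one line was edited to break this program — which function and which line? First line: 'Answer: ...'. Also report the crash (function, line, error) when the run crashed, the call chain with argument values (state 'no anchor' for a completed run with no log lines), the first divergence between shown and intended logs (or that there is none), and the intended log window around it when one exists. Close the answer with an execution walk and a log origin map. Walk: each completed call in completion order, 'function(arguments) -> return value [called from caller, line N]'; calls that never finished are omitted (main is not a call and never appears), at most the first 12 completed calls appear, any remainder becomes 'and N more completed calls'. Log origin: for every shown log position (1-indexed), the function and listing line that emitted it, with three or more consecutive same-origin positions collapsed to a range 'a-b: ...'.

Answer: the defect is in pack_ledger at line 21.
The tell: At log position 8 the runs split — shown 'driver got 0', but the working version logs 'driver got -5'.
Call chain: main -> locate_pivot(0, 5) (called at line 44).
First divergence: position 8 — the shown line 'driver got 0' should read 'driver got -5'.
Intended log window:
  6: intermediate pair 3, 13
  7: mix_signals: inputs 3 and 13
  8: driver got -5
  9: enter locate_pivot: left -5 right 5
Execution walk:
  sum_active([5, -4, 8, 0, 3, 3, -5]) -> 3  [called from main, line 39]
  collect_span([5, -4, 8, 0, 3, 3, -5], 3) -> 13  [called from main, line 40]
  pack_ledger(3, -10, 2) -> 0  [called from mix_signals, line 27]
  mix_signals(3, 13) -> 0  [called from main, line 42]
  locate_pivot(0, 5) -> 0  [called from main, line 44]
Log line origins:
  1: from main, line 38
  2: from sum_active, line 2
  3: from sum_active, line 7
  4: from collect_span, line 11
  5: from collect_span, line 16
  6: from main, line 41
  7: from mix_signals, line 24
  8: from main, line 43
  9: from locate_pivot, line 30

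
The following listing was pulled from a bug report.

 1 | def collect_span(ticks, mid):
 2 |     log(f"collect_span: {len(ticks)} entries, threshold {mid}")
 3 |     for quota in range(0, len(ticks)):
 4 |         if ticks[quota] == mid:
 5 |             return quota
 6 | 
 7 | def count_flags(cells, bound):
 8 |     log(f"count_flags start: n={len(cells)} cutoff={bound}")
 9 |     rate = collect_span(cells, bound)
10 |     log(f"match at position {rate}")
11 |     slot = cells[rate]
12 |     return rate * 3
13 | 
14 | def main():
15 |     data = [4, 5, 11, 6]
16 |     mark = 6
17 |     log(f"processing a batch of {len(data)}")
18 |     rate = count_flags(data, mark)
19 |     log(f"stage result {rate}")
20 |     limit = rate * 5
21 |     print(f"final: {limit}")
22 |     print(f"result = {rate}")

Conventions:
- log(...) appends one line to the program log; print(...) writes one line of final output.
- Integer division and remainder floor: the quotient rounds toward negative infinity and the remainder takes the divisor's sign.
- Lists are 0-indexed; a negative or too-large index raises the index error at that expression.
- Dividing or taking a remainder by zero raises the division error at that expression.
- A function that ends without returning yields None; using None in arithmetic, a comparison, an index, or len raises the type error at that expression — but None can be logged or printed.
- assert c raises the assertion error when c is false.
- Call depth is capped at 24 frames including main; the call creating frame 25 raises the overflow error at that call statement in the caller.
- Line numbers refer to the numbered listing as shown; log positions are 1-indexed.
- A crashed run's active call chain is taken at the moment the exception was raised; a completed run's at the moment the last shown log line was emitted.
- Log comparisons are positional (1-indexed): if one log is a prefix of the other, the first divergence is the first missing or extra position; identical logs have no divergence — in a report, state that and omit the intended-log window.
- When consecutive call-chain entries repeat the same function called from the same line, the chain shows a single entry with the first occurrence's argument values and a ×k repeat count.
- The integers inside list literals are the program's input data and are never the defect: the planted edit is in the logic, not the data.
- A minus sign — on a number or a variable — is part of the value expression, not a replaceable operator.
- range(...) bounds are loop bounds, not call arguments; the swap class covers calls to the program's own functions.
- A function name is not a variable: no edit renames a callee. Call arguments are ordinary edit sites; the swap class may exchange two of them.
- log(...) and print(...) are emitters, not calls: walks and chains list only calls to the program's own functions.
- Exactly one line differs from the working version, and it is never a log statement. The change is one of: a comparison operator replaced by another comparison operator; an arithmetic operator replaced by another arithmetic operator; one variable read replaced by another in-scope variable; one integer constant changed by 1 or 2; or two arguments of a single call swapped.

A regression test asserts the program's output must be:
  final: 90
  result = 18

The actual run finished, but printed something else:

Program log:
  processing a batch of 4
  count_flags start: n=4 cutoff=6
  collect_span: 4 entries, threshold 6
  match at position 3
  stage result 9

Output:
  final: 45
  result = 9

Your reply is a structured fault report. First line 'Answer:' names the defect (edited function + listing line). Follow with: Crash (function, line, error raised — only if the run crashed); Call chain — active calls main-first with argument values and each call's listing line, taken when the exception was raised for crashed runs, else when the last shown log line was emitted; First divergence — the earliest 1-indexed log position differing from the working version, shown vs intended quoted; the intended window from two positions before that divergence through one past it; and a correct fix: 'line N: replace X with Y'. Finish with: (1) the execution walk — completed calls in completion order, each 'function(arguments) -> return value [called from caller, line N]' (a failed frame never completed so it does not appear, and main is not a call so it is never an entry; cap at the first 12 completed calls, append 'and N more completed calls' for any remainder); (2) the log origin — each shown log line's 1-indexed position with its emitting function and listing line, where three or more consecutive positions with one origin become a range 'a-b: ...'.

Answer: the defect is in count_flags at line 12.
Key observation: Position 5 is the first bad log line: 'stage result 9' should read 'stage result 18'.
Call chain: main.
First divergence: at position 5 the run shows 'stage result 9' where the working version logs 'stage result 18'.
Intended log window:
  3: collect_span: 4 entries, threshold 6
  4: match at position 3
  5: stage result 18
Execution walk:
  collect_span([4, 5, 11, 6], 6) -> 3  [called from count_flags, line 9]
  count_flags([4, 5, 11, 6], 6) -> 9  [called from main, line 18]
Origin of each log line:
  1: emitted by main (line 17)
  2: emitted by count_flags (line 8)
  3: emitted by collect_span (line 2)
  4: emitted by count_flags (line 10)
  5: emitted by main (line 19)
A correct fix: line 12: replace `rate` with `slot`.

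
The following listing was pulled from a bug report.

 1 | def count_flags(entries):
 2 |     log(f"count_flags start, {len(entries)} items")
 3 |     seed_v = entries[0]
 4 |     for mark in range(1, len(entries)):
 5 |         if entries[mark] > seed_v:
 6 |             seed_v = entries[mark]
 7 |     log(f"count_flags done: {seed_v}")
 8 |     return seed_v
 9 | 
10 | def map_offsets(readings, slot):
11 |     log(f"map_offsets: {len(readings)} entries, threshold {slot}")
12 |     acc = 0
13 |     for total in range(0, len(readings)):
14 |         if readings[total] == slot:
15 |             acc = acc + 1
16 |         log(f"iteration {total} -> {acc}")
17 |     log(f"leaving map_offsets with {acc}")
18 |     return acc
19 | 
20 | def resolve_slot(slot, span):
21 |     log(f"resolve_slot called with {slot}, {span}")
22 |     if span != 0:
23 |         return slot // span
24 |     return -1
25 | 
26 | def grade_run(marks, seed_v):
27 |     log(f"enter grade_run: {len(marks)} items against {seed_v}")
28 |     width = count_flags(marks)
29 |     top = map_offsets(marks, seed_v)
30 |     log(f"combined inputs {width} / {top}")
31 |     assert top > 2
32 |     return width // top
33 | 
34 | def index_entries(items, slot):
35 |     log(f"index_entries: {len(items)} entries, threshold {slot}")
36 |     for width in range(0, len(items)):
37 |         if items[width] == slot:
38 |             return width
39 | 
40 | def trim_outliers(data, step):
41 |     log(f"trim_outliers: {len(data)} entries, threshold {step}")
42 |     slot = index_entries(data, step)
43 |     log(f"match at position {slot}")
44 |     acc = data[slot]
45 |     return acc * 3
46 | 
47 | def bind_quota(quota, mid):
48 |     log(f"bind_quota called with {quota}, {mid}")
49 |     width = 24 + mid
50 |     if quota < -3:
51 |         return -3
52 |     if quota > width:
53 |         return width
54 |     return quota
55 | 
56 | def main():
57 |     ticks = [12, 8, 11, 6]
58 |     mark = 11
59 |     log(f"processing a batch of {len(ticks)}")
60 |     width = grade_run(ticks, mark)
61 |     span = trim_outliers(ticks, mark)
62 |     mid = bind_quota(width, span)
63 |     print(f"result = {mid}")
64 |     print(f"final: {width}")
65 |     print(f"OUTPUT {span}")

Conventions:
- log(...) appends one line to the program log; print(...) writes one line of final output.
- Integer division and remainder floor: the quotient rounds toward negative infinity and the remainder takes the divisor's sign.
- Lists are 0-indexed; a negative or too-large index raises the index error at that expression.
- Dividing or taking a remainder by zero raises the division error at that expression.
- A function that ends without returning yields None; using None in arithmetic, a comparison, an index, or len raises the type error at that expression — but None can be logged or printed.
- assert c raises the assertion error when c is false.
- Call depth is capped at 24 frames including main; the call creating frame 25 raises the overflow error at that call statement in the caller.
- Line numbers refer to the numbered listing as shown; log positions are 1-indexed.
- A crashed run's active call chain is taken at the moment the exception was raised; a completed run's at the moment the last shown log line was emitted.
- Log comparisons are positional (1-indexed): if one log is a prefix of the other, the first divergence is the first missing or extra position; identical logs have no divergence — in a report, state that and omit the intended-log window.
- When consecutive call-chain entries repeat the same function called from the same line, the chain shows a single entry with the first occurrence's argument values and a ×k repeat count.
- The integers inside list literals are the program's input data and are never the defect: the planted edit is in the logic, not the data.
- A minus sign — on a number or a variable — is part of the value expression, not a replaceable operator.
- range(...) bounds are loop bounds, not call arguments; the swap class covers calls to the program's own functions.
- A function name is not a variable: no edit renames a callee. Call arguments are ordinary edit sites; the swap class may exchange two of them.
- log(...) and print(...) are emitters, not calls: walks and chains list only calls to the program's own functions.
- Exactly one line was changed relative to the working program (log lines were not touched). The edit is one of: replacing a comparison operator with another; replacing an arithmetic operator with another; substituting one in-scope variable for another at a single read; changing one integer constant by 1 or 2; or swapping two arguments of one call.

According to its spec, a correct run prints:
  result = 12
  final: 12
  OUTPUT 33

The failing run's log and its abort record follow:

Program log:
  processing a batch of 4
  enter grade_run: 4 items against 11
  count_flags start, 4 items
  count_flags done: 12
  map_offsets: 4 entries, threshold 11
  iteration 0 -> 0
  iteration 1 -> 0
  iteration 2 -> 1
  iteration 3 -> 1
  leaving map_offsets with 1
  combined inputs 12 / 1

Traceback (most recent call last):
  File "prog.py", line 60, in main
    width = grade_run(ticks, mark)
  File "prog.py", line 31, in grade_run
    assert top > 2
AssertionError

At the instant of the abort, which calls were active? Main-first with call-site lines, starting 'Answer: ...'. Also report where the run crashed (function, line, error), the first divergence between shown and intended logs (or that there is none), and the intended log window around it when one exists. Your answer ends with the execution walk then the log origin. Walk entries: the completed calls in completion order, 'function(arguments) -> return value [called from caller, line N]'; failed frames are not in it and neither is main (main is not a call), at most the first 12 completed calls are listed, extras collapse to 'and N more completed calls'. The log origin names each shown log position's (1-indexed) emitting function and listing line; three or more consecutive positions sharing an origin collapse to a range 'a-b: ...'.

Answer: main -> grade_run (called at line 60).
Core observation: Only 11 log lines were emitted before the run died; the intended continuation was 'trim_outliers: 4 entries, threshold 11'.
Crash: grade_run, line 31, AssertionError.
First divergence: position 12 — the faulty run's log ends after 11 lines; the working version continues with 'trim_outliers: 4 entries, threshold 11'.
Intended log window:
  10: leaving map_offsets with 1
  11: combined inputs 12 / 1
  12: trim_outliers: 4 entries, threshold 11
  13: index_entries: 4 entries, threshold 11
Execution walk:
  count_flags([12, 8, 11, 6]) -> 12  [called from grade_run, line 28]
  map_offsets([12, 8, 11, 6], 11) -> 1  [called from grade_run, line 29]
Log origins:
  1: from main, line 59
  2: from grade_run, line 27
  3: from count_flags, line 2
  4: from count_flags, line 7
  5: from map_offsets, line 11
  6-9: from map_offsets, line 16
  10: from map_offsets, line 17
  11: from grade_run, line 30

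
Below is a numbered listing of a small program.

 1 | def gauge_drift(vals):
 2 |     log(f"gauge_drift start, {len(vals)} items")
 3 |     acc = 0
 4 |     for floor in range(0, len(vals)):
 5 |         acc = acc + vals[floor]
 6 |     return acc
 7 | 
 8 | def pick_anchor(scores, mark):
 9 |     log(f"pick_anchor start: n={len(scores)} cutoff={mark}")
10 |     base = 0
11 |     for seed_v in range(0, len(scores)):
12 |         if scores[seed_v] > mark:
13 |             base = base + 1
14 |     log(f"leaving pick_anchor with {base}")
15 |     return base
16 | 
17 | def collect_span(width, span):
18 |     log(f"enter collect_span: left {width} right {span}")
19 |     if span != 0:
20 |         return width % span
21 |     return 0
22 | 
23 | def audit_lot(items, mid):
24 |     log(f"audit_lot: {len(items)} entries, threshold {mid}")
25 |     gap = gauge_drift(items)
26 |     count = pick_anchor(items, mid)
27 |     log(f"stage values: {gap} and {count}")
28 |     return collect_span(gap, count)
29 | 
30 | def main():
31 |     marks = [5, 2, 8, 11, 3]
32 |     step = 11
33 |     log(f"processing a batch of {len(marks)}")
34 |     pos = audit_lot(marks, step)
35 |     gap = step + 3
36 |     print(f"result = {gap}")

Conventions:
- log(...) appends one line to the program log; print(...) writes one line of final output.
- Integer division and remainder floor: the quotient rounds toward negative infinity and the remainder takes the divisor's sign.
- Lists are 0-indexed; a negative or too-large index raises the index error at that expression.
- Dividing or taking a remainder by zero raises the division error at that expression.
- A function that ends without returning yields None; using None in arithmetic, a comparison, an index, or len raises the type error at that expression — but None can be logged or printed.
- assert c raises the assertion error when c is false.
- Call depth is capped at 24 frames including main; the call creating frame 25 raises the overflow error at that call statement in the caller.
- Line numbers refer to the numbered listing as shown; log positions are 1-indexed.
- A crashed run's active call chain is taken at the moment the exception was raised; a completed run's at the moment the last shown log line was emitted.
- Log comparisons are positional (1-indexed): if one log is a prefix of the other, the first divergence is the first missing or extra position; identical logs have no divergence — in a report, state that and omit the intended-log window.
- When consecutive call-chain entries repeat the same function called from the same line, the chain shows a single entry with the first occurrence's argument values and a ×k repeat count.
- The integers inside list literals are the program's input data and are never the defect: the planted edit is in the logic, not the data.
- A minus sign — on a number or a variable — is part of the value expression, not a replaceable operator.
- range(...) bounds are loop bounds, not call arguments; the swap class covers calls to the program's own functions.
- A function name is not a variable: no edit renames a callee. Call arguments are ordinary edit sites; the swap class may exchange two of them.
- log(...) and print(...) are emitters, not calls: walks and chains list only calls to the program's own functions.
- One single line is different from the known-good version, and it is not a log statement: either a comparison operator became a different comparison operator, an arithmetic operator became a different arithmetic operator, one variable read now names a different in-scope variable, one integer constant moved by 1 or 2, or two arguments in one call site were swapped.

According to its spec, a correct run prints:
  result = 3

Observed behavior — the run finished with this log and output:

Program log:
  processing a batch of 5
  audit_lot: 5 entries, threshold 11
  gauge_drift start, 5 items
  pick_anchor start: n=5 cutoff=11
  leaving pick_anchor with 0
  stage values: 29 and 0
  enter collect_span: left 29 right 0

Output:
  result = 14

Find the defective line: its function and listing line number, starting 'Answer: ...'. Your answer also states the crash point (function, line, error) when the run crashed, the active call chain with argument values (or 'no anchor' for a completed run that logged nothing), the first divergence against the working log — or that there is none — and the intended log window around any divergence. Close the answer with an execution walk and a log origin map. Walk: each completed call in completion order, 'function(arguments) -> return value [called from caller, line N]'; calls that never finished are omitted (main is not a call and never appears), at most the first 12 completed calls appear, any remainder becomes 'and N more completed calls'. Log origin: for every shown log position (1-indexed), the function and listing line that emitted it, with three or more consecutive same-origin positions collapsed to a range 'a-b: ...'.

Answer: the defect is in main at line 35.
Key observation: No log line changed; the fault shows up purely in the output.
Call chain: main -> audit_lot([5, 2, 8, 11, 3], 11) (called at line 34) -> collect_span(29, 0) (called at line 28).
First divergence: there is none — every log position agrees.
Execution walk:
  gauge_drift([5, 2, 8, 11, 3]) -> 29  [called from audit_lot, line 25]
  pick_anchor([5, 2, 8, 11, 3], 11) -> 0  [called from audit_lot, line 26]
  collect_span(29, 0) -> 0  [called from audit_lot, line 28]
  audit_lot([5, 2, 8, 11, 3], 11) -> 0  [called from main, line 34]
Log origins:
  1: from main, line 33
  2: from audit_lot, line 24
  3: from gauge_drift, line 2
  4: from pick_anchor, line 9
  5: from pick_anchor, line 14
  6: from audit_lot, line 27
  7: from collect_span, line 18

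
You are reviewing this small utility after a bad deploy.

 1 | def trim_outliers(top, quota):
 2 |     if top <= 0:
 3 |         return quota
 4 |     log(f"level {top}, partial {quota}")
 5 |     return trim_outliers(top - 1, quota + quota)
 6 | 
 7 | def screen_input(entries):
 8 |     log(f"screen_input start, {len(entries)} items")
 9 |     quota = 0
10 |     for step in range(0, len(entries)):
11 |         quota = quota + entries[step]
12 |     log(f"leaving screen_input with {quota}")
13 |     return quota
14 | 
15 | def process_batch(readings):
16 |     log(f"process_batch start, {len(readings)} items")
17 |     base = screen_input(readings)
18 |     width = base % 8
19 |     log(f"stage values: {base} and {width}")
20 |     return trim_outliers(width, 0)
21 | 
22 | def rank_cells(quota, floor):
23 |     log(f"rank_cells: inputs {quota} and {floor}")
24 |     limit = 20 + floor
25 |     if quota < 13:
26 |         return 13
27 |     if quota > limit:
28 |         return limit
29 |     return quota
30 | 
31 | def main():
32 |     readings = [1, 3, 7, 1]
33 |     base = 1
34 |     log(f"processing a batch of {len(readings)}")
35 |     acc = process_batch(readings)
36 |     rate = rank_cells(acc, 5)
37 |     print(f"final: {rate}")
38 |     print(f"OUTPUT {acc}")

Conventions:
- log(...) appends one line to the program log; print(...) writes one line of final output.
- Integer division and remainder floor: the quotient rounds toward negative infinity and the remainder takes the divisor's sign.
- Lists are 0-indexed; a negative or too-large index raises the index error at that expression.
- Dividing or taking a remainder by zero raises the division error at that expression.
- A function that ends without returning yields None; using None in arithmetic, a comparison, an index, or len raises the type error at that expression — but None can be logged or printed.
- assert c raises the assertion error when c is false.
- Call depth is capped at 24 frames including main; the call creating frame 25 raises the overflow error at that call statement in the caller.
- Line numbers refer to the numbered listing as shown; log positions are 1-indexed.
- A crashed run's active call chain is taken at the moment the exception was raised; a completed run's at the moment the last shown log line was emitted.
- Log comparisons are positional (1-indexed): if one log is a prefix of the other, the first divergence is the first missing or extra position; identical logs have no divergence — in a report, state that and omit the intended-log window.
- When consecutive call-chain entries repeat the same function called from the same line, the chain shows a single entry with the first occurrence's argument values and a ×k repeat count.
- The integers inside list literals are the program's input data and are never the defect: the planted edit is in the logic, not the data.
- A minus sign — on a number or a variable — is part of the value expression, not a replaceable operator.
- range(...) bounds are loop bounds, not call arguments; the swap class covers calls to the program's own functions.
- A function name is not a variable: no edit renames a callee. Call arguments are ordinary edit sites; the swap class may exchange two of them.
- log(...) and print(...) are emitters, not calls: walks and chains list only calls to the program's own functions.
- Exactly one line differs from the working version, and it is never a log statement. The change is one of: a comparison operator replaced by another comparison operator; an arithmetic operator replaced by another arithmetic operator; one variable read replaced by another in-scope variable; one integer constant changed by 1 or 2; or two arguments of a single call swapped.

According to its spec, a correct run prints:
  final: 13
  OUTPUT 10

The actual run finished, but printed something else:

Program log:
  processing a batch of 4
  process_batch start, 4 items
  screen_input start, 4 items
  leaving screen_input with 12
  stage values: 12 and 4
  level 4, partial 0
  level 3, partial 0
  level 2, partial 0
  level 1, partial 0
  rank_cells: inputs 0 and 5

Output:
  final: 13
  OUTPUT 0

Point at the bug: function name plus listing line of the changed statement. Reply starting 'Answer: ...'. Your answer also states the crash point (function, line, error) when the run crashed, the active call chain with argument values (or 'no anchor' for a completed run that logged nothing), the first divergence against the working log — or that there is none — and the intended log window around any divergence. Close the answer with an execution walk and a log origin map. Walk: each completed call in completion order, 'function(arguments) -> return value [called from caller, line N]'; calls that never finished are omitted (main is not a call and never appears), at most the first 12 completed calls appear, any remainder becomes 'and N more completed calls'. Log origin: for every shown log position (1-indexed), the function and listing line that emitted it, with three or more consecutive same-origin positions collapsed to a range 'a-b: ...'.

Answer: the defect is in trim_outliers at line 5.
The tell: The earliest visible damage is log position 7 — 'level 3, partial 0' rather than the intended 'level 3, partial 4'.
Call chain: main -> rank_cells(0, 5) (called at line 36).
First divergence: position 7 — shown 'level 3, partial 0', intended 'level 3, partial 4'.
Intended log window:
  5: stage values: 12 and 4
  6: level 4, partial 0
  7: level 3, partial 4
  8: level 2, partial 7
Execution walk:
  screen_input([1, 3, 7, 1]) -> 12  [called from process_batch, line 17]
  trim_outliers(0, 0) -> 0  [called from trim_outliers, line 5]
  trim_outliers(1, 0) -> 0  [called from trim_outliers, line 5]
  trim_outliers(2, 0) -> 0  [called from trim_outliers, line 5]
  trim_outliers(3, 0) -> 0  [called from trim_outliers, line 5]
  trim_outliers(4, 0) -> 0  [called from process_batch, line 20]
  process_batch([1, 3, 7, 1]) -> 0  [called from main, line 35]
  rank_cells(0, 5) -> 13  [called from main, line 36]
Log origin:
  1: from main, line 34
  2: from process_batch, line 16
  3: from screen_input, line 8
  4: from screen_input, line 12
  5: from process_batch, line 19
  6-9: from trim_outliers, line 4
  10: from rank_cells, line 23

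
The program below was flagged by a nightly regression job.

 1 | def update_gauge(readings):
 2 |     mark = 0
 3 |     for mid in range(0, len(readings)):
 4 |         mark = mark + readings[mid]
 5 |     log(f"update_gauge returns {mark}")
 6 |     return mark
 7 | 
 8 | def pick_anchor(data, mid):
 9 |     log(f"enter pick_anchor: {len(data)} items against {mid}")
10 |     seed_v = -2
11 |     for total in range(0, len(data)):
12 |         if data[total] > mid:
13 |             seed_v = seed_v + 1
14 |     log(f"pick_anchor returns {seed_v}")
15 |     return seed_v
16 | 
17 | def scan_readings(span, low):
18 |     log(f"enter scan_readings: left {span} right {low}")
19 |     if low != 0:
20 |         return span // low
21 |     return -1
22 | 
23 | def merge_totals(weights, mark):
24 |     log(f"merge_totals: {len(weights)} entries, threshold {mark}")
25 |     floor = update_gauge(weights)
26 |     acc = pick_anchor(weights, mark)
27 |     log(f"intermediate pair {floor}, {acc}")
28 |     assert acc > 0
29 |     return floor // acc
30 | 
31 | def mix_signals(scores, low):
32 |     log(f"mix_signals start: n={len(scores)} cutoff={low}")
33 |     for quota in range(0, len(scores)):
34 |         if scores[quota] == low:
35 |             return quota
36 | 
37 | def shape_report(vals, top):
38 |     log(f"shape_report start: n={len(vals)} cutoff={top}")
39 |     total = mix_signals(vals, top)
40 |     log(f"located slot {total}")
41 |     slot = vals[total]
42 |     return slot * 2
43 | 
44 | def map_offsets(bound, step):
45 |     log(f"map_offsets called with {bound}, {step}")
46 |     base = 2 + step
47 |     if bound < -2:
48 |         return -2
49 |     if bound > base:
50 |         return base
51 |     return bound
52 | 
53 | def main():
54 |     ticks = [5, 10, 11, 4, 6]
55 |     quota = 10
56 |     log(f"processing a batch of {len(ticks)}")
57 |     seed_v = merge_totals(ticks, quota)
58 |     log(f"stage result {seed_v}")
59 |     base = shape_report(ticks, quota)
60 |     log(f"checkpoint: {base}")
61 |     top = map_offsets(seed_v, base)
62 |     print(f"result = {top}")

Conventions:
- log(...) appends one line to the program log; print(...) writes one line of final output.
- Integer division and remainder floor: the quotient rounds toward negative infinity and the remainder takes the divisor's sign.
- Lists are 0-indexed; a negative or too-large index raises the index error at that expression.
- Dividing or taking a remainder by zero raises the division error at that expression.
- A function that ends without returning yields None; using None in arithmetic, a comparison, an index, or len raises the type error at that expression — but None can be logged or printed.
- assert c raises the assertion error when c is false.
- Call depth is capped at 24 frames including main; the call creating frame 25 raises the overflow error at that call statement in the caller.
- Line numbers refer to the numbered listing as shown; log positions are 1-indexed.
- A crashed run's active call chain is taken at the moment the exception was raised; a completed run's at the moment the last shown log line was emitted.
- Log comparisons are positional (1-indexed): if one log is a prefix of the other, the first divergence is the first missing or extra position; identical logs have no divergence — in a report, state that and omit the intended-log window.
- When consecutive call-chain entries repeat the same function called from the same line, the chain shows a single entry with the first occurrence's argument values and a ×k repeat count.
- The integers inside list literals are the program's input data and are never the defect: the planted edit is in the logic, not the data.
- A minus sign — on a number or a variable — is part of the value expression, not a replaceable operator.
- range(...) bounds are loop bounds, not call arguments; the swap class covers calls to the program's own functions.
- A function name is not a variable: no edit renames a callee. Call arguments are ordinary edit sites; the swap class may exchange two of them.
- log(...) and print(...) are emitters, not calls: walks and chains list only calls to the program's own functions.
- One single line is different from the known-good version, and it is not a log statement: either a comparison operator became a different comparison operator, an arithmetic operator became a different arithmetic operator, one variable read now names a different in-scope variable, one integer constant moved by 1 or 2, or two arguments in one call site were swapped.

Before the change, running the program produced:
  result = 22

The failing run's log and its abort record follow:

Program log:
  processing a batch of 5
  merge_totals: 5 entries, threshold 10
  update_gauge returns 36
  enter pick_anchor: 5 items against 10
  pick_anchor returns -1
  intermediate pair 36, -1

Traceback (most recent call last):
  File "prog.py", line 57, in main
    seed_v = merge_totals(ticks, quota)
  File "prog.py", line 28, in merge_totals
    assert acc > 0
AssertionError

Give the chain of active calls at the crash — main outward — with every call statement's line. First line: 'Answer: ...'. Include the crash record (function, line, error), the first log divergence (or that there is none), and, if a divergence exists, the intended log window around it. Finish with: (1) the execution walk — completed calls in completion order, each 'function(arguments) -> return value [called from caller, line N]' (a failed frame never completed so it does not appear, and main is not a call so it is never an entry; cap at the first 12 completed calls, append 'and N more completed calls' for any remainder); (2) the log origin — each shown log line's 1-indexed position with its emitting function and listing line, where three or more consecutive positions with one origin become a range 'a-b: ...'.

Answer: main -> merge_totals (called at line 57).
The tell: The earliest visible damage is log position 5 — 'pick_anchor returns -1' rather than the intended 'pick_anchor returns 1'.
Crash: merge_totals, line 28, AssertionError.
First divergence: position 5; shown 'pick_anchor returns -1' vs intended 'pick_anchor returns 1'.
Intended log window:
  3: update_gauge returns 36
  4: enter pick_anchor: 5 items against 10
  5: pick_anchor returns 1
  6: intermediate pair 36, 1
Execution walk:
  update_gauge([5, 10, 11, 4, 6]) -> 36  [called from merge_totals, line 25]
  pick_anchor([5, 10, 11, 4, 6], 10) -> -1  [called from merge_totals, line 26]
Log origin:
  1 — main, line 56
  2 — merge_totals, line 24
  3 — update_gauge, line 5
  4 — pick_anchor, line 9
  5 — pick_anchor, line 14
  6 — merge_totals, line 27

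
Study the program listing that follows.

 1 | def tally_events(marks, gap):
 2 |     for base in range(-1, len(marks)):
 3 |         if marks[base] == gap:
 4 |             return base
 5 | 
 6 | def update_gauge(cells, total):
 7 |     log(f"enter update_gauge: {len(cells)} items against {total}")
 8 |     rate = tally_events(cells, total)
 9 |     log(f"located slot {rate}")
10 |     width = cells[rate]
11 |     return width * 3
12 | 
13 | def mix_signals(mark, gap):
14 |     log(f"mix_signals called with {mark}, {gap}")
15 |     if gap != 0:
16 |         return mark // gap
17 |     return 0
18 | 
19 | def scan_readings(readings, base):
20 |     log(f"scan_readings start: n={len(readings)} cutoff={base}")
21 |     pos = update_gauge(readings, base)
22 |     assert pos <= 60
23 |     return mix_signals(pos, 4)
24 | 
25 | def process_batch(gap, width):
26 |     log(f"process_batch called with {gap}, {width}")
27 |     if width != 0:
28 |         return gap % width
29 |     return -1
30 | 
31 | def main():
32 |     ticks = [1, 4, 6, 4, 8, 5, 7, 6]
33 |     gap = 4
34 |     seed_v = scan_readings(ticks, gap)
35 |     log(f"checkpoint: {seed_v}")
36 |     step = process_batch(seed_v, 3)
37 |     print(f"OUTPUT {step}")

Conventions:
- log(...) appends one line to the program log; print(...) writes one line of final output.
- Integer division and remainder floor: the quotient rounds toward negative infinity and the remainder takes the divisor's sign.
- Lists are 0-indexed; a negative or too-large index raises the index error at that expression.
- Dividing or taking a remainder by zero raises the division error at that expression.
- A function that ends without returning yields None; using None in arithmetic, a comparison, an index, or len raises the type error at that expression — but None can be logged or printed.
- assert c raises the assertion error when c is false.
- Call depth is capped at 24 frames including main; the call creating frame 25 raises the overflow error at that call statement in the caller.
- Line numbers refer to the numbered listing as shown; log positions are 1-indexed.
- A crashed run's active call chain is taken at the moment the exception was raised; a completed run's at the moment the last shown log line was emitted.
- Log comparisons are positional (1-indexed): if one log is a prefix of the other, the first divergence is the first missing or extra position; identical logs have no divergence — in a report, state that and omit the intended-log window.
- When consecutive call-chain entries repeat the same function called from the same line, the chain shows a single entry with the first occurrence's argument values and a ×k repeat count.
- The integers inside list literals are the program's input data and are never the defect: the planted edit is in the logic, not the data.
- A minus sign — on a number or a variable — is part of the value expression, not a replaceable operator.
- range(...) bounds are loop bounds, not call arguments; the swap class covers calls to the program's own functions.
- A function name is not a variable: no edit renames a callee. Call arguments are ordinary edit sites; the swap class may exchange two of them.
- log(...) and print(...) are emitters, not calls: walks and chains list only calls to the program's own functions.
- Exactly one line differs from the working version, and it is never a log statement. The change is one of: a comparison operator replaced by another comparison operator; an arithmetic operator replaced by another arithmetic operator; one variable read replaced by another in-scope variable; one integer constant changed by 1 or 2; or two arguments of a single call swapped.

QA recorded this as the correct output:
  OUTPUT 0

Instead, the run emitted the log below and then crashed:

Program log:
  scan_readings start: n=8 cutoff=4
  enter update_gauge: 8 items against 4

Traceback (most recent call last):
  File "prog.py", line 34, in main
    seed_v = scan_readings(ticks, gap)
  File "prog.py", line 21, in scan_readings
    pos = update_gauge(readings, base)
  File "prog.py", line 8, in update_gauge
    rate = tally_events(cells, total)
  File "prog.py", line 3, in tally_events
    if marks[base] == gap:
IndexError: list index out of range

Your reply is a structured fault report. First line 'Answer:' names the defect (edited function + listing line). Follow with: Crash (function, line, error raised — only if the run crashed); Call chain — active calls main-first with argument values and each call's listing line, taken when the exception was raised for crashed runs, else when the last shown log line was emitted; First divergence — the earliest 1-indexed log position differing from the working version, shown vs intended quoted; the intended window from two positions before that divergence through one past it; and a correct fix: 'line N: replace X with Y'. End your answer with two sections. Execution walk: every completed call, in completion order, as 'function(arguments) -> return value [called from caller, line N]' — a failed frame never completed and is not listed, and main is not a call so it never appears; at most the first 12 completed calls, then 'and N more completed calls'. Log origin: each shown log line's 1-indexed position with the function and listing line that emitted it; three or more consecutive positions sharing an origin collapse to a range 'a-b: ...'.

Answer: the defect is in tally_events at line 2.
Core observation: Only 2 log lines were emitted before the run died; the intended continuation was 'located slot 1'.
Crash: tally_events, line 3, IndexError.
Call chain: main -> scan_readings([1, 4, 6, 4, 8, 5, 7, 6], 4) (called at line 34) -> update_gauge([1, 4, 6, 4, 8, 5, 7, 6], 4) (called at line 21) -> tally_events([1, 4, 6, 4, 8, 5, 7, 6], 4) (called at line 8).
First divergence: position 3 (shown log ended at 2 lines; the working version continues: 'located slot 1').
Intended log window:
  1: scan_readings start: n=8 cutoff=4
  2: enter update_gauge: 8 items against 4
  3: located slot 1
  4: mix_signals called with 12, 4
Execution walk:
  (no call completed)
Origin of each log line:
  1: from scan_readings, line 20
  2: from update_gauge, line 7
A correct fix: line 2: replace `-1` with `0`.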